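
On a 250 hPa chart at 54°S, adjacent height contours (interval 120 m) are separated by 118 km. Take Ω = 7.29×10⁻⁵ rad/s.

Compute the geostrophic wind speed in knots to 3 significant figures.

Coriolis parameter at 54°S:
f = 2Ω sin φ = 2 × 7.29×10⁻⁵ × sin 54° = 1.18×10⁻⁴ s⁻¹
Height gradient: |∂Z/∂n| = 120 m / 118000 m = 1.02×10⁻³
On a pressure surface, geostrophic balance gives V_g = (g/f)|∂Z/∂n|:
V_g = 9.81 × 1.02×10⁻³ / 1.18×10⁻⁴ = 84.6 m/s
Converting: 84.6 m/s × 1.944 = 164 knots

164 knots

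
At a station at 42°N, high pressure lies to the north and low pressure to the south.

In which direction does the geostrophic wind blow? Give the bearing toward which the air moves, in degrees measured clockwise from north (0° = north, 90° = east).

270°

The pressure-gradient force points toward the south (bearing 180°).
Geostrophic balance: in the Northern Hemisphere the Coriolis force deflects motion to the right, so the geostrophic wind blows 90° to the right of the pressure-gradient force (low pressure on the left).
Rotating 180° by 90° clockwise gives 270° — the wind blows toward the west.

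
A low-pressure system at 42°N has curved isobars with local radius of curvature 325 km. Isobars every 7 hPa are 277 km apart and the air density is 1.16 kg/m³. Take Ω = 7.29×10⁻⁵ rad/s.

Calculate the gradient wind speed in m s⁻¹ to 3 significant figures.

Coriolis parameter at 42°N:
f = 2Ω sin φ = 2 × 7.29×10⁻⁵ × sin 42° = 9.76×10⁻⁵ s⁻¹
Pressure gradient: |∂P/∂n| = 700 Pa / 277000 m = 2.53×10⁻³ Pa/m
Geostrophic speed: V_g = |∂P/∂n|/(fρ) = 2.53×10⁻³/(9.76×10⁻⁵ × 1.16) = 22.3 m/s
Around a low, centrifugal force acts outward with Coriolis, so pressure-gradient force balances both:
(1/ρ)|∂P/∂n| = fV + V²/R  →  V² + fR·V − fR·V_g = 0
With fR = 9.76×10⁻⁵ × 325×10³ m = 31.7 m/s:
V = [−fR + √((fR)² + 4 fR V_g)]/2 = [−31.7 + √(31.7² + 4×31.7×22.3)]/2 = 15.1 m/s
Subgeostrophic (V < V_g = 22.3 m/s), as expected around a low.

15.1 m s⁻¹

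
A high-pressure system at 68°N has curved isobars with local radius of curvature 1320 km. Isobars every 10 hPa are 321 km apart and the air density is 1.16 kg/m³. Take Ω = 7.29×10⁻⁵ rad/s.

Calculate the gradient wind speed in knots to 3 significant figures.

Coriolis parameter at 68°N:
f = 2Ω sin φ = 2 × 7.29×10⁻⁵ × sin 68° = 1.35×10⁻⁴ s⁻¹
Pressure gradient: |∂P/∂n| = 1000 Pa / 321000 m = 3.12×10⁻³ Pa/m
Geostrophic speed: V_g = |∂P/∂n|/(fρ) = 3.12×10⁻³/(1.35×10⁻⁴ × 1.16) = 19.9 m/s
Around a high, pressure-gradient force acts outward with centrifugal, so Coriolis balances both:
fV = (1/ρ)|∂P/∂n| + V²/R  →  V² − fR·V + fR·V_g = 0
With fR = 1.35×10⁻⁴ × 1320×10³ m = 178 m/s:
V = [fR − √((fR)² − 4 fR V_g)]/2 = [178 − √(178² − 4×178×19.9)]/2 = 22.8 m/s
Supergeostrophic (V > V_g = 19.9 m/s), as expected around a high.
Converting: 22.8 m/s × 1.944 = 44.3 knots

44.3 knots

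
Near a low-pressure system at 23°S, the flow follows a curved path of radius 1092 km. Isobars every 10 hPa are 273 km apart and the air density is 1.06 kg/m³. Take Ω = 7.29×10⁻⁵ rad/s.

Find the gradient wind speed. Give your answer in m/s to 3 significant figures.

Coriolis parameter at 23°S:
f = 2Ω sin φ = 2 × 7.29×10⁻⁵ × sin 23° = 5.70×10⁻⁵ s⁻¹
Pressure gradient: |∂P/∂n| = 1000 Pa / 273000 m = 3.66×10⁻³ Pa/m
Geostrophic speed: V_g = |∂P/∂n|/(fρ) = 3.66×10⁻³/(5.70×10⁻⁵ × 1.06) = 60.7 m/s
Around a low, centrifugal force acts outward with Coriolis, so pressure-gradient force balances both:
(1/ρ)|∂P/∂n| = fV + V²/R  →  V² + fR·V − fR·V_g = 0
With fR = 5.70×10⁻⁵ × 1092×10³ m = 62.2 m/s:
V = [−fR + √((fR)² + 4 fR V_g)]/2 = [−62.2 + √(62.2² + 4×62.2×60.7)]/2 = 37.8 m/s
Subgeostrophic (V < V_g = 60.7 m/s), as expected around a low.

37.8 m/s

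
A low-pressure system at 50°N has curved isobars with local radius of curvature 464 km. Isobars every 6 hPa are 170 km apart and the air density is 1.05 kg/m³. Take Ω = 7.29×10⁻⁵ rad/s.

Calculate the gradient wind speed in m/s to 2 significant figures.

21 m/s

Coriolis parameter at 50°N:
f = 2Ω sin φ = 2 × 7.29×10⁻⁵ × sin 50° = 1.12×10⁻⁴ s⁻¹
Pressure gradient: |∂P/∂n| = 600 Pa / 170000 m = 3.53×10⁻³ Pa/m
Geostrophic speed: V_g = |∂P/∂n|/(fρ) = 3.53×10⁻³/(1.12×10⁻⁴ × 1.05) = 30.1 m/s
Around a low, centrifugal force acts outward with Coriolis, so pressure-gradient force balances both:
(1/ρ)|∂P/∂n| = fV + V²/R  →  V² + fR·V − fR·V_g = 0
With fR = 1.12×10⁻⁴ × 464×10³ m = 51.8 m/s:
V = [−fR + √((fR)² + 4 fR V_g)]/2 = [−51.8 + √(51.8² + 4×51.8×30.1)]/2 = 21.3 m/s
Subgeostrophic (V < V_g = 30.1 m/s), as expected around a low.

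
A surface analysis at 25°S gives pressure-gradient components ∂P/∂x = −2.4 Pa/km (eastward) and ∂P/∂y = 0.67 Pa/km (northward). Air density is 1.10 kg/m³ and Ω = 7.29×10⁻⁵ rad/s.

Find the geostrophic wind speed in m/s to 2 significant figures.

37 m/s

Coriolis parameter at 25°S:
f = 2Ω sin φ = 2 × 7.29×10⁻⁵ × sin 25° = 6.16×10⁻⁵ s⁻¹
In the Southern Hemisphere f is negative: f = −6.16×10⁻⁵ s⁻¹.
Component geostrophic relations (x east, y north):
u_g = −(1/(fρ)) ∂P/∂y,  v_g = (1/(fρ)) ∂P/∂x
u_g = −(0.67×10⁻³)/(−6.16×10⁻⁵ × 1.10) = 9.88 m/s;  v_g = (−2.4×10⁻³)/(−6.16×10⁻⁵ × 1.10) = 35.4 m/s
|V_g| = √(u_g² + v_g²) = 36.8 m/s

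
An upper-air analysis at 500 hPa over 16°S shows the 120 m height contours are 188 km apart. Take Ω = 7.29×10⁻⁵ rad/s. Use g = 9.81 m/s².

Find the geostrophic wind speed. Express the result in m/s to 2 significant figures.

160 m/s

Coriolis parameter at 16°S:
f = 2Ω sin φ = 2 × 7.29×10⁻⁵ × sin 16° = 4.02×10⁻⁵ s⁻¹
Height gradient: |∂Z/∂n| = 120 m / 188000 m = 6.38×10⁻⁴
On a pressure surface, geostrophic balance gives V_g = (g/f)|∂Z/∂n|:
V_g = 9.81 × 6.38×10⁻⁴ / 4.02×10⁻⁵ = 156 m/s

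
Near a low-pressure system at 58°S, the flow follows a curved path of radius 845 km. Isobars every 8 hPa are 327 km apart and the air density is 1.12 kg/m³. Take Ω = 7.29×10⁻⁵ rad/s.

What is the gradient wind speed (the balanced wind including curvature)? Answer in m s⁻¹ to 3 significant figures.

Coriolis parameter at 58°S:
f = 2Ω sin φ = 2 × 7.29×10⁻⁵ × sin 58° = 1.24×10⁻⁴ s⁻¹
Pressure gradient: |∂P/∂n| = 800 Pa / 327000 m = 2.45×10⁻³ Pa/m
Geostrophic speed: V_g = |∂P/∂n|/(fρ) = 2.45×10⁻³/(1.24×10⁻⁴ × 1.12) = 17.7 m/s
Around a low, centrifugal force acts outward with Coriolis, so pressure-gradient force balances both:
(1/ρ)|∂P/∂n| = fV + V²/R  →  V² + fR·V − fR·V_g = 0
With fR = 1.24×10⁻⁴ × 845×10³ m = 104 m/s:
V = [−fR + √((fR)² + 4 fR V_g)]/2 = [−104 + √(104² + 4×104×17.7)]/2 = 15.4 m/s
Subgeostrophic (V < V_g = 17.7 m/s), as expected around a low.

15.4 m s⁻¹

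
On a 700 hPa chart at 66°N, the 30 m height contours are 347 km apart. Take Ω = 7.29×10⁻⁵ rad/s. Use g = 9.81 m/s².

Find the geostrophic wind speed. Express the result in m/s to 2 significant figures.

Coriolis parameter at 66°N:
f = 2Ω sin φ = 2 × 7.29×10⁻⁵ × sin 66° = 1.33×10⁻⁴ s⁻¹
Height gradient: |∂Z/∂n| = 30 m / 347000 m = 8.65×10⁻⁵
On a pressure surface, geostrophic balance gives V_g = (g/f)|∂Z/∂n|:
V_g = 9.81 × 8.65×10⁻⁵ / 1.33×10⁻⁴ = 6.37 m/s

6.4 m/s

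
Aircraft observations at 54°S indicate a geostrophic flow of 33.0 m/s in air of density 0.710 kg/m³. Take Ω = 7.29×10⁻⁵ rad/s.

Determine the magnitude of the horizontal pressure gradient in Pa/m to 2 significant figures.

2.8×10⁻³ Pa/m

Coriolis parameter at 54°S:
f = 2Ω sin φ = 2 × 7.29×10⁻⁵ × sin 54° = 1.18×10⁻⁴ s⁻¹
Geostrophic balance rearranged: |∂P/∂n| = f ρ V_g
|∂P/∂n| = 1.18×10⁻⁴ × 0.710 × 33.0 = 2.76×10⁻³ Pa/m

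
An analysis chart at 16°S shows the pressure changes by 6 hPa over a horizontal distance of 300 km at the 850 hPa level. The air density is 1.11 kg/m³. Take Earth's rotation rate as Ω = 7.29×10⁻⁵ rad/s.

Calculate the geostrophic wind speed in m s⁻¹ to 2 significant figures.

45 m s⁻¹

Coriolis parameter at 16°S:
f = 2Ω sin φ = 2 × 7.29×10⁻⁵ × sin 16° = 4.02×10⁻⁵ s⁻¹
Pressure gradient: |∂P/∂n| = 600 Pa / 300000 m = 2.00×10⁻³ Pa/m
Geostrophic balance (pressure-gradient force = Coriolis force):
V_g = (1/(fρ)) |∂P/∂n| = 2.00×10⁻³ / (4.02×10⁻⁵ × 1.11) = 44.8 m/s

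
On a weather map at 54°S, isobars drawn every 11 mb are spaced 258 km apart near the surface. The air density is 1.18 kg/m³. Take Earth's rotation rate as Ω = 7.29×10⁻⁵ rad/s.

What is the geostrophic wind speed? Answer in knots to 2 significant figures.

Coriolis parameter at 54°S:
f = 2Ω sin φ = 2 × 7.29×10⁻⁵ × sin 54° = 1.18×10⁻⁴ s⁻¹
Pressure gradient: |∂P/∂n| = 1100 Pa / 258000 m = 4.26×10⁻³ Pa/m
Geostrophic balance (pressure-gradient force = Coriolis force):
V_g = (1/(fρ)) |∂P/∂n| = 4.26×10⁻³ / (1.18×10⁻⁴ × 1.18) = 30.6 m/s
Converting: 30.6 m/s × 1.944 = 60 knots

60 knots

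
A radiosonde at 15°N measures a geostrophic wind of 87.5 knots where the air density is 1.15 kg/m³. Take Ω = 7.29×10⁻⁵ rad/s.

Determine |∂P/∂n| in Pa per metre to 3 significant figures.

Coriolis parameter at 15°N:
f = 2Ω sin φ = 2 × 7.29×10⁻⁵ × sin 15° = 3.77×10⁻⁵ s⁻¹
Wind speed in SI: 87.5 knots = 45.0 m/s
Geostrophic balance rearranged: |∂P/∂n| = f ρ V_g
|∂P/∂n| = 3.77×10⁻⁵ × 1.15 × 45.0 = 1.95×10⁻³ Pa/m

1.95×10⁻³ Pa/m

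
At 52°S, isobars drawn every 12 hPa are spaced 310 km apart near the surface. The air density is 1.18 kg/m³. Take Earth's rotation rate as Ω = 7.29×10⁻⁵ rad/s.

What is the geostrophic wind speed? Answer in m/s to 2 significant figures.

Coriolis parameter at 52°S:
f = 2Ω sin φ = 2 × 7.29×10⁻⁵ × sin 52° = 1.15×10⁻⁴ s⁻¹
Pressure gradient: |∂P/∂n| = 1200 Pa / 310000 m = 3.87×10⁻³ Pa/m
Geostrophic balance (pressure-gradient force = Coriolis force):
V_g = (1/(fρ)) |∂P/∂n| = 3.87×10⁻³ / (1.15×10⁻⁴ × 1.18) = 28.6 m/s

29 m/s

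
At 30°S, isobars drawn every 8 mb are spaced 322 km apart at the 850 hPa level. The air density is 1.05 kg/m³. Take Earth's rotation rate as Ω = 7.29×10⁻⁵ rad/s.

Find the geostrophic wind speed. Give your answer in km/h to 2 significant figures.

120 km/h

Coriolis parameter at 30°S:
f = 2Ω sin φ = 2 × 7.29×10⁻⁵ × sin 30° = 7.29×10⁻⁵ s⁻¹
Pressure gradient: |∂P/∂n| = 800 Pa / 322000 m = 2.48×10⁻³ Pa/m
Geostrophic balance (pressure-gradient force = Coriolis force):
V_g = (1/(fρ)) |∂P/∂n| = 2.48×10⁻³ / (7.29×10⁻⁵ × 1.05) = 32.5 m/s
Converting: 32.5 m/s × 3.6 = 120 km/h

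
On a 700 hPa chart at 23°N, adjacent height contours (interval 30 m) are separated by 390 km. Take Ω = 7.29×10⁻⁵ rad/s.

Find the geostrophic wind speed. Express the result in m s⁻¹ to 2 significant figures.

Coriolis parameter at 23°N:
f = 2Ω sin φ = 2 × 7.29×10⁻⁵ × sin 23° = 5.70×10⁻⁵ s⁻¹
Height gradient: |∂Z/∂n| = 30 m / 390000 m = 7.69×10⁻⁵
On a pressure surface, geostrophic balance gives V_g = (g/f)|∂Z/∂n|:
V_g = 9.81 × 7.69×10⁻⁵ / 5.70×10⁻⁵ = 13.2 m/s

13 m s⁻¹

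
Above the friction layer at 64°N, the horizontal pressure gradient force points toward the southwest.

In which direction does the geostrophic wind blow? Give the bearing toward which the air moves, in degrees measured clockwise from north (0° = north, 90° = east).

The pressure-gradient force points toward the southwest (bearing 225°).
Geostrophic balance: in the Northern Hemisphere the Coriolis force deflects motion to the right, so the geostrophic wind blows 90° to the right of the pressure-gradient force (low pressure on the left).
Rotating 225° by 90° clockwise gives 315° — the wind blows toward the northwest.

315°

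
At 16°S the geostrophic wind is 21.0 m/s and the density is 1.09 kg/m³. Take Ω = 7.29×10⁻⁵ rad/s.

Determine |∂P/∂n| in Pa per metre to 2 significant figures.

9.2×10⁻⁴ Pa/m

Coriolis parameter at 16°S:
f = 2Ω sin φ = 2 × 7.29×10⁻⁵ × sin 16° = 4.02×10⁻⁵ s⁻¹
Geostrophic balance rearranged: |∂P/∂n| = f ρ V_g
|∂P/∂n| = 4.02×10⁻⁵ × 1.09 × 21.0 = 9.20×10⁻⁴ Pa/m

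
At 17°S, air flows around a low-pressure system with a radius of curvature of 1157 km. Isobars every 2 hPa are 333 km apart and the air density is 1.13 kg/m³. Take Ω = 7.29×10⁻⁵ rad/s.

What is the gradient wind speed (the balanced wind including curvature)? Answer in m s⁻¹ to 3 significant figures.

Coriolis parameter at 17°S:
f = 2Ω sin φ = 2 × 7.29×10⁻⁵ × sin 17° = 4.26×10⁻⁵ s⁻¹
Pressure gradient: |∂P/∂n| = 200 Pa / 333000 m = 6.01×10⁻⁴ Pa/m
Geostrophic speed: V_g = |∂P/∂n|/(fρ) = 6.01×10⁻⁴/(4.26×10⁻⁵ × 1.13) = 12.5 m/s
Around a low, centrifugal force acts outward with Coriolis, so pressure-gradient force balances both:
(1/ρ)|∂P/∂n| = fV + V²/R  →  V² + fR·V − fR·V_g = 0
With fR = 4.26×10⁻⁵ × 1157×10³ m = 49.3 m/s:
V = [−fR + √((fR)² + 4 fR V_g)]/2 = [−49.3 + √(49.3² + 4×49.3×12.5)]/2 = 10.3 m/s
Subgeostrophic (V < V_g = 12.5 m/s), as expected around a low.

10.3 m s⁻¹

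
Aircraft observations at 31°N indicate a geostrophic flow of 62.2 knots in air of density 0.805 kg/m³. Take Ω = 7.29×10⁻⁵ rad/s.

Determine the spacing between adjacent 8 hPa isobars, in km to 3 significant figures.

414 km

Coriolis parameter at 31°N:
f = 2Ω sin φ = 2 × 7.29×10⁻⁵ × sin 31° = 7.51×10⁻⁵ s⁻¹
Wind speed in SI: 62.2 knots = 32.0 m/s
Geostrophic balance rearranged: |∂P/∂n| = f ρ V_g
|∂P/∂n| = 7.51×10⁻⁵ × 0.805 × 32.0 = 1.93×10⁻³ Pa/m
Isobar spacing: Δn = ΔP/|∂P/∂n| = 800 Pa / 1.93×10⁻³ Pa/m = 413589 m ≈ 414 km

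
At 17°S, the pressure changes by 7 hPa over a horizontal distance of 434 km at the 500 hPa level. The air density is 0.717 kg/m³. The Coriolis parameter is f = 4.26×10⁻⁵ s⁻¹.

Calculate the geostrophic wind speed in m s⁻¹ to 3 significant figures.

52.8 m s⁻¹

Pressure gradient: |∂P/∂n| = 700 Pa / 434000 m = 1.61×10⁻³ Pa/m
Geostrophic balance (pressure-gradient force = Coriolis force):
V_g = (1/(fρ)) |∂P/∂n| = 1.61×10⁻³ / (4.26×10⁻⁵ × 0.717) = 52.8 m/s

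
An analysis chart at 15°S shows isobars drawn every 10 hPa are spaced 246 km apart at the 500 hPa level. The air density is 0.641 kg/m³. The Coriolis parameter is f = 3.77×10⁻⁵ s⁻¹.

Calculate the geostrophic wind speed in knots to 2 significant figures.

330 knots

Pressure gradient: |∂P/∂n| = 1000 Pa / 246000 m = 4.07×10⁻³ Pa/m
Geostrophic balance (pressure-gradient force = Coriolis force):
V_g = (1/(fρ)) |∂P/∂n| = 4.07×10⁻³ / (3.77×10⁻⁵ × 0.641) = 168 m/s
Converting: 168 m/s × 1.944 = 330 knots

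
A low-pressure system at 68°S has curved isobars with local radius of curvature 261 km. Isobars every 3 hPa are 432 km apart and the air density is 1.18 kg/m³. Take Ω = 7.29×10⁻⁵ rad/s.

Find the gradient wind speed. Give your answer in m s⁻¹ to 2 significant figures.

Coriolis parameter at 68°S:
f = 2Ω sin φ = 2 × 7.29×10⁻⁵ × sin 68° = 1.35×10⁻⁴ s⁻¹
Pressure gradient: |∂P/∂n| = 300 Pa / 432000 m = 6.94×10⁻⁴ Pa/m
Geostrophic speed: V_g = |∂P/∂n|/(fρ) = 6.94×10⁻⁴/(1.35×10⁻⁴ × 1.18) = 4.35 m/s
Around a low, centrifugal force acts outward with Coriolis, so pressure-gradient force balances both:
(1/ρ)|∂P/∂n| = fV + V²/R  →  V² + fR·V − fR·V_g = 0
With fR = 1.35×10⁻⁴ × 261×10³ m = 35.3 m/s:
V = [−fR + √((fR)² + 4 fR V_g)]/2 = [−35.3 + √(35.3² + 4×35.3×4.35)]/2 = 3.92 m/s
Subgeostrophic (V < V_g = 4.35 m/s), as expected around a low.

3.9 m s⁻¹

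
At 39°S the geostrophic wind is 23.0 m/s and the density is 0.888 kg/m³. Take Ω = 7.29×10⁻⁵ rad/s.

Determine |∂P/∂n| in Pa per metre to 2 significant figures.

1.9×10⁻³ Pa/m

Coriolis parameter at 39°S:
f = 2Ω sin φ = 2 × 7.29×10⁻⁵ × sin 39° = 9.18×10⁻⁵ s⁻¹
Geostrophic balance rearranged: |∂P/∂n| = f ρ V_g
|∂P/∂n| = 9.18×10⁻⁵ × 0.888 × 23.0 = 1.87×10⁻³ Pa/m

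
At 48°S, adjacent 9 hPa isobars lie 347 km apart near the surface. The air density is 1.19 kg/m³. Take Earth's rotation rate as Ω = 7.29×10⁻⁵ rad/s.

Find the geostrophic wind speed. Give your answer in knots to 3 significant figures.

39.1 knots

Coriolis parameter at 48°S:
f = 2Ω sin φ = 2 × 7.29×10⁻⁵ × sin 48° = 1.08×10⁻⁴ s⁻¹
Pressure gradient: |∂P/∂n| = 900 Pa / 347000 m = 2.59×10⁻³ Pa/m
Geostrophic balance (pressure-gradient force = Coriolis force):
V_g = (1/(fρ)) |∂P/∂n| = 2.59×10⁻³ / (1.08×10⁻⁴ × 1.19) = 20.1 m/s
Converting: 20.1 m/s × 1.944 = 39.1 knots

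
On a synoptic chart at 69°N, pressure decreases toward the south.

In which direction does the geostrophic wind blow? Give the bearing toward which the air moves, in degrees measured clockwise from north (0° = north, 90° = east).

270°

The pressure-gradient force points toward the south (bearing 180°).
Geostrophic balance: in the Northern Hemisphere the Coriolis force deflects motion to the right, so the geostrophic wind blows 90° to the right of the pressure-gradient force (low pressure on the left).
Rotating 180° by 90° clockwise gives 270° — the wind blows toward the west.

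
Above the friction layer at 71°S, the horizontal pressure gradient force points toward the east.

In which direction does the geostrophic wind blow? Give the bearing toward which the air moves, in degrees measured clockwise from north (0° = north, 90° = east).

000°

The pressure-gradient force points toward the east (bearing 090°).
Geostrophic balance: in the Southern Hemisphere the Coriolis force deflects motion to the left, so the geostrophic wind blows 90° to the left of the pressure-gradient force (low pressure on the right).
Rotating 090° by 90° counterclockwise gives 000° — the wind blows toward the north.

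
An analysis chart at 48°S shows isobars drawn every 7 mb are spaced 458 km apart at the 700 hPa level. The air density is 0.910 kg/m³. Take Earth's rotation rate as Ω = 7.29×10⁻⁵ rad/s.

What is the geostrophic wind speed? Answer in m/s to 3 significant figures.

Coriolis parameter at 48°S:
f = 2Ω sin φ = 2 × 7.29×10⁻⁵ × sin 48° = 1.08×10⁻⁴ s⁻¹
Pressure gradient: |∂P/∂n| = 700 Pa / 458000 m = 1.53×10⁻³ Pa/m
Geostrophic balance (pressure-gradient force = Coriolis force):
V_g = (1/(fρ)) |∂P/∂n| = 1.53×10⁻³ / (1.08×10⁻⁴ × 0.910) = 15.5 m/s

15.5 m/s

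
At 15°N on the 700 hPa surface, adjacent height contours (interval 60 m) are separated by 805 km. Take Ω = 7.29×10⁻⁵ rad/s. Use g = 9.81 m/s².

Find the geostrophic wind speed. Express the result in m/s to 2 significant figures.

19 m/s

Coriolis parameter at 15°N:
f = 2Ω sin φ = 2 × 7.29×10⁻⁵ × sin 15° = 3.77×10⁻⁵ s⁻¹
Height gradient: |∂Z/∂n| = 60 m / 805000 m = 7.45×10⁻⁵
On a pressure surface, geostrophic balance gives V_g = (g/f)|∂Z/∂n|:
V_g = 9.81 × 7.45×10⁻⁵ / 3.77×10⁻⁵ = 19.4 m/s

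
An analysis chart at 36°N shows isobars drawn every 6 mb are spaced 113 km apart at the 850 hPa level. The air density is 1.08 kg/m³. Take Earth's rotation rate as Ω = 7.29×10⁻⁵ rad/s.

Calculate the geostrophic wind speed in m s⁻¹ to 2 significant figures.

Coriolis parameter at 36°N:
f = 2Ω sin φ = 2 × 7.29×10⁻⁵ × sin 36° = 8.57×10⁻⁵ s⁻¹
Pressure gradient: |∂P/∂n| = 600 Pa / 113000 m = 5.31×10⁻³ Pa/m
Geostrophic balance (pressure-gradient force = Coriolis force):
V_g = (1/(fρ)) |∂P/∂n| = 5.31×10⁻³ / (8.57×10⁻⁵ × 1.08) = 57.4 m/s

57 m s⁻¹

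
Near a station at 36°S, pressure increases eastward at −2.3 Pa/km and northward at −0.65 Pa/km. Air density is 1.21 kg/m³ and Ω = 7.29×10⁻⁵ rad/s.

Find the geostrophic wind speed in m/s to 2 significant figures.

23 m/s

Coriolis parameter at 36°S:
f = 2Ω sin φ = 2 × 7.29×10⁻⁵ × sin 36° = 8.57×10⁻⁵ s⁻¹
In the Southern Hemisphere f is negative: f = −8.57×10⁻⁵ s⁻¹.
Component geostrophic relations (x east, y north):
u_g = −(1/(fρ)) ∂P/∂y,  v_g = (1/(fρ)) ∂P/∂x
u_g = −(−0.65×10⁻³)/(−8.57×10⁻⁵ × 1.21) = −6.27 m/s;  v_g = (−2.3×10⁻³)/(−8.57×10⁻⁵ × 1.21) = 22.2 m/s
|V_g| = √(u_g² + v_g²) = 23.0 m/s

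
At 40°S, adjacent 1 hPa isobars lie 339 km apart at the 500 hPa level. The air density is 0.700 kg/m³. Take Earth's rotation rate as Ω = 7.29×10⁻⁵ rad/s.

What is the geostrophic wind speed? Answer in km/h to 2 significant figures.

16 km/h

Coriolis parameter at 40°S:
f = 2Ω sin φ = 2 × 7.29×10⁻⁵ × sin 40° = 9.37×10⁻⁵ s⁻¹
Pressure gradient: |∂P/∂n| = 100 Pa / 339000 m = 2.95×10⁻⁴ Pa/m
Geostrophic balance (pressure-gradient force = Coriolis force):
V_g = (1/(fρ)) |∂P/∂n| = 2.95×10⁻⁴ / (9.37×10⁻⁵ × 0.700) = 4.50 m/s
Converting: 4.50 m/s × 3.6 = 16 km/h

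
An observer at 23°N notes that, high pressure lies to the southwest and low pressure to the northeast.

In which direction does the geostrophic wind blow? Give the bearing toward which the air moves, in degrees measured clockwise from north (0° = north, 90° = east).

The pressure-gradient force points toward the northeast (bearing 045°).
Geostrophic balance: in the Northern Hemisphere the Coriolis force deflects motion to the right, so the geostrophic wind blows 90° to the right of the pressure-gradient force (low pressure on the left).
Rotating 045° by 90° clockwise gives 135° — the wind blows toward the southeast.

135°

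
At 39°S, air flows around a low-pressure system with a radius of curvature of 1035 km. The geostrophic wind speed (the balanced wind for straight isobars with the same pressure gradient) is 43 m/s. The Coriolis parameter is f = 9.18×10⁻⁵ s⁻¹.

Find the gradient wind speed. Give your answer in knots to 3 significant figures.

Around a low, centrifugal force acts outward with Coriolis, so pressure-gradient force balances both:
(1/ρ)|∂P/∂n| = fV + V²/R  →  V² + fR·V − fR·V_g = 0
With fR = 9.18×10⁻⁵ × 1035×10³ m = 95.0 m/s:
V = [−fR + √((fR)² + 4 fR V_g)]/2 = [−95.0 + √(95.0² + 4×95.0×43)]/2 = 32.1 m/s
Subgeostrophic (V < V_g = 43 m/s), as expected around a low.
Converting: 32.1 m/s × 1.944 = 62.5 knots

62.5 knots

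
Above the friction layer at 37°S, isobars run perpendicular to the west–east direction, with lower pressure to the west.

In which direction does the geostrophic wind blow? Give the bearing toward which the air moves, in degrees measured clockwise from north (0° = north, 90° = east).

180°

The pressure-gradient force points toward the west (bearing 270°).
Geostrophic balance: in the Southern Hemisphere the Coriolis force deflects motion to the left, so the geostrophic wind blows 90° to the left of the pressure-gradient force (low pressure on the right).
Rotating 270° by 90° counterclockwise gives 180° — the wind blows toward the south.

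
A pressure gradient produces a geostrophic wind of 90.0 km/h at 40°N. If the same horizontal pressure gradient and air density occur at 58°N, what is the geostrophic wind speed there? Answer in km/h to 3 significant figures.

With the same pressure gradient and density, V_g ∝ 1/f ∝ 1/sin φ.
V₂ = V₁ · sin φ₁ / sin φ₂ = 90.0 × sin 40° / sin 58°
V₂ = 90.0 × 0.6428/0.8480 = 68.2 km/h

68.2 km/h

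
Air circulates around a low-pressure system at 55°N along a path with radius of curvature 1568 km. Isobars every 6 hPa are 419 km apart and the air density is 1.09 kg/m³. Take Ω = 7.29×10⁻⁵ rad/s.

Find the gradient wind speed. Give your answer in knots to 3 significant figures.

Coriolis parameter at 55°N:
f = 2Ω sin φ = 2 × 7.29×10⁻⁵ × sin 55° = 1.19×10⁻⁴ s⁻¹
Pressure gradient: |∂P/∂n| = 600 Pa / 419000 m = 1.43×10⁻³ Pa/m
Geostrophic speed: V_g = |∂P/∂n|/(fρ) = 1.43×10⁻³/(1.19×10⁻⁴ × 1.09) = 11.0 m/s
Around a low, centrifugal force acts outward with Coriolis, so pressure-gradient force balances both:
(1/ρ)|∂P/∂n| = fV + V²/R  →  V² + fR·V − fR·V_g = 0
With fR = 1.19×10⁻⁴ × 1568×10³ m = 187 m/s:
V = [−fR + √((fR)² + 4 fR V_g)]/2 = [−187 + √(187² + 4×187×11)]/2 = 10.4 m/s
Subgeostrophic (V < V_g = 11 m/s), as expected around a low.
Converting: 10.4 m/s × 1.944 = 20.3 knots

20.3 knots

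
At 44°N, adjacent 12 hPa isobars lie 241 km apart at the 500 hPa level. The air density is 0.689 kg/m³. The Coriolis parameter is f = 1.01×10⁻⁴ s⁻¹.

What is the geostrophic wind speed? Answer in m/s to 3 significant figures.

Pressure gradient: |∂P/∂n| = 1200 Pa / 241000 m = 4.98×10⁻³ Pa/m
Geostrophic balance (pressure-gradient force = Coriolis force):
V_g = (1/(fρ)) |∂P/∂n| = 4.98×10⁻³ / (1.01×10⁻⁴ × 0.689) = 71.6 m/s

71.6 m/s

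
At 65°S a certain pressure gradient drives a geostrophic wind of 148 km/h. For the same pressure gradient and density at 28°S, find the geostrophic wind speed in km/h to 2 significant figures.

290 km/h

With the same pressure gradient and density, V_g ∝ 1/f ∝ 1/sin φ.
V₂ = V₁ · sin φ₁ / sin φ₂ = 148 × sin 65° / sin 28°
V₂ = 148 × 0.9063/0.4695 = 290 km/h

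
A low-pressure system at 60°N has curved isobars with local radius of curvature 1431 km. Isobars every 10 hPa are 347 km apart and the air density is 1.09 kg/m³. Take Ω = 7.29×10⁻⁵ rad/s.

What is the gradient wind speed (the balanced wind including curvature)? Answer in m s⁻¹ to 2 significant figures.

19 m s⁻¹

Coriolis parameter at 60°N:
f = 2Ω sin φ = 2 × 7.29×10⁻⁵ × sin 60° = 1.26×10⁻⁴ s⁻¹
Pressure gradient: |∂P/∂n| = 1000 Pa / 347000 m = 2.88×10⁻³ Pa/m
Geostrophic speed: V_g = |∂P/∂n|/(fρ) = 2.88×10⁻³/(1.26×10⁻⁴ × 1.09) = 20.9 m/s
Around a low, centrifugal force acts outward with Coriolis, so pressure-gradient force balances both:
(1/ρ)|∂P/∂n| = fV + V²/R  →  V² + fR·V − fR·V_g = 0
With fR = 1.26×10⁻⁴ × 1431×10³ m = 181 m/s:
V = [−fR + √((fR)² + 4 fR V_g)]/2 = [−181 + √(181² + 4×181×20.9)]/2 = 19 m/s
Subgeostrophic (V < V_g = 20.9 m/s), as expected around a low.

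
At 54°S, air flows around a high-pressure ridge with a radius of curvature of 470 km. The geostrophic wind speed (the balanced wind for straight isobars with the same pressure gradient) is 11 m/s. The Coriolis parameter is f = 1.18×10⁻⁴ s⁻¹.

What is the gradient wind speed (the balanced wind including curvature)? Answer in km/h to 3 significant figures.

54.4 km/h

Around a high, pressure-gradient force acts outward with centrifugal, so Coriolis balances both:
fV = (1/ρ)|∂P/∂n| + V²/R  →  V² − fR·V + fR·V_g = 0
With fR = 1.18×10⁻⁴ × 470×10³ m = 55.5 m/s:
V = [fR − √((fR)² − 4 fR V_g)]/2 = [55.5 − √(55.5² − 4×55.5×11)]/2 = 15.1 m/s
Supergeostrophic (V > V_g = 11 m/s), as expected around a high.
Converting: 15.1 m/s × 3.6 = 54.4 km/h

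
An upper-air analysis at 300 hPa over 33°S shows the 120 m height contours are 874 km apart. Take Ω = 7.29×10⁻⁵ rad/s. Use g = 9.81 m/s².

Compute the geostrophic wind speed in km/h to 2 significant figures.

61 km/h

Coriolis parameter at 33°S:
f = 2Ω sin φ = 2 × 7.29×10⁻⁵ × sin 33° = 7.94×10⁻⁵ s⁻¹
Height gradient: |∂Z/∂n| = 120 m / 874000 m = 1.37×10⁻⁴
On a pressure surface, geostrophic balance gives V_g = (g/f)|∂Z/∂n|:
V_g = 9.81 × 1.37×10⁻⁴ / 7.94×10⁻⁵ = 17.0 m/s
Converting: 17.0 m/s × 3.6 = 61 km/h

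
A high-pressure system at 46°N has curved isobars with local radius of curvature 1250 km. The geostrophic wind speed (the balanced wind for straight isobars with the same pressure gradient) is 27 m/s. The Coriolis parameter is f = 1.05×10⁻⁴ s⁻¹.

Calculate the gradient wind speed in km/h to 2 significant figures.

140 km/h

Around a high, pressure-gradient force acts outward with centrifugal, so Coriolis balances both:
fV = (1/ρ)|∂P/∂n| + V²/R  →  V² − fR·V + fR·V_g = 0
With fR = 1.05×10⁻⁴ × 1250×10³ m = 131 m/s:
V = [fR − √((fR)² − 4 fR V_g)]/2 = [131 − √(131² − 4×131×27)]/2 = 38 m/s
Supergeostrophic (V > V_g = 27 m/s), as expected around a high.
Converting: 38 m/s × 3.6 = 140 km/h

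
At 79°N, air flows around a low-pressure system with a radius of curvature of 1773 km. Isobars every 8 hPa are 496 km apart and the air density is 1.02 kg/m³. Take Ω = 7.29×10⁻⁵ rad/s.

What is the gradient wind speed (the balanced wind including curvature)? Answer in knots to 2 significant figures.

21 knots

Coriolis parameter at 79°N:
f = 2Ω sin φ = 2 × 7.29×10⁻⁵ × sin 79° = 1.43×10⁻⁴ s⁻¹
Pressure gradient: |∂P/∂n| = 800 Pa / 496000 m = 1.61×10⁻³ Pa/m
Geostrophic speed: V_g = |∂P/∂n|/(fρ) = 1.61×10⁻³/(1.43×10⁻⁴ × 1.02) = 11.0 m/s
Around a low, centrifugal force acts outward with Coriolis, so pressure-gradient force balances both:
(1/ρ)|∂P/∂n| = fV + V²/R  →  V² + fR·V − fR·V_g = 0
With fR = 1.43×10⁻⁴ × 1773×10³ m = 254 m/s:
V = [−fR + √((fR)² + 4 fR V_g)]/2 = [−254 + √(254² + 4×254×11)]/2 = 10.6 m/s
Subgeostrophic (V < V_g = 11 m/s), as expected around a low.
Converting: 10.6 m/s × 1.944 = 21 knots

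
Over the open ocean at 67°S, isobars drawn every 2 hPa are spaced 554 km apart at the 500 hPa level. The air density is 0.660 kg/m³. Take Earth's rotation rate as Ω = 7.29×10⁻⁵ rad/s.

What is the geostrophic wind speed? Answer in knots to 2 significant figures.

7.9 knots

Coriolis parameter at 67°S:
f = 2Ω sin φ = 2 × 7.29×10⁻⁵ × sin 67° = 1.34×10⁻⁴ s⁻¹
Pressure gradient: |∂P/∂n| = 200 Pa / 554000 m = 3.61×10⁻⁴ Pa/m
Geostrophic balance (pressure-gradient force = Coriolis force):
V_g = (1/(fρ)) |∂P/∂n| = 3.61×10⁻⁴ / (1.34×10⁻⁴ × 0.660) = 4.08 m/s
Converting: 4.08 m/s × 1.944 = 7.9 knots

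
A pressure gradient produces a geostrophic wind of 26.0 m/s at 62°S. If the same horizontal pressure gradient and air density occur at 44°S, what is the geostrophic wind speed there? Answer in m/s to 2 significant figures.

33 m/s

With the same pressure gradient and density, V_g ∝ 1/f ∝ 1/sin φ.
V₂ = V₁ · sin φ₁ / sin φ₂ = 26.0 × sin 62° / sin 44°
V₂ = 26.0 × 0.8829/0.6947 = 33 m/s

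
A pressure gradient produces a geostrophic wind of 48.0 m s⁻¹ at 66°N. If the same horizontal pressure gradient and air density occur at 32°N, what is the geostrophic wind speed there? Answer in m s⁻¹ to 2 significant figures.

83 m s⁻¹

With the same pressure gradient and density, V_g ∝ 1/f ∝ 1/sin φ.
V₂ = V₁ · sin φ₁ / sin φ₂ = 48.0 × sin 66° / sin 32°
V₂ = 48.0 × 0.9135/0.5299 = 83 m s⁻¹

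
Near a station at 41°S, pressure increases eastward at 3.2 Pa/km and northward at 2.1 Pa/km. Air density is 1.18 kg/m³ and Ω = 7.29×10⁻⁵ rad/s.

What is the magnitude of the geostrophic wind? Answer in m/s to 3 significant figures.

33.9 m/s

Coriolis parameter at 41°S:
f = 2Ω sin φ = 2 × 7.29×10⁻⁵ × sin 41° = 9.57×10⁻⁵ s⁻¹
In the Southern Hemisphere f is negative: f = −9.57×10⁻⁵ s⁻¹.
Component geostrophic relations (x east, y north):
u_g = −(1/(fρ)) ∂P/∂y,  v_g = (1/(fρ)) ∂P/∂x
u_g = −(2.1×10⁻³)/(−9.57×10⁻⁵ × 1.18) = 18.6 m/s;  v_g = (3.2×10⁻³)/(−9.57×10⁻⁵ × 1.18) = −28.4 m/s
|V_g| = √(u_g² + v_g²) = 33.9 m/s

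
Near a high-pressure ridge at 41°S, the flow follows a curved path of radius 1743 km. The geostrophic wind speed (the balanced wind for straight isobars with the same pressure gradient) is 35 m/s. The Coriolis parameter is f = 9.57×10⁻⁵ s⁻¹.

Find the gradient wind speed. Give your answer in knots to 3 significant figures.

97.1 knots

Around a high, pressure-gradient force acts outward with centrifugal, so Coriolis balances both:
fV = (1/ρ)|∂P/∂n| + V²/R  →  V² − fR·V + fR·V_g = 0
With fR = 9.57×10⁻⁵ × 1743×10³ m = 167 m/s:
V = [fR − √((fR)² − 4 fR V_g)]/2 = [167 − √(167² − 4×167×35)]/2 = 50 m/s
Supergeostrophic (V > V_g = 35 m/s), as expected around a high.
Converting: 50 m/s × 1.944 = 97.1 knots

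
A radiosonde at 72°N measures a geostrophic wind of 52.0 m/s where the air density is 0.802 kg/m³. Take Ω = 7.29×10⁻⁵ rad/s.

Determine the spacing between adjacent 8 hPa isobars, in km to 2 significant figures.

140 km

Coriolis parameter at 72°N:
f = 2Ω sin φ = 2 × 7.29×10⁻⁵ × sin 72° = 1.39×10⁻⁴ s⁻¹
Geostrophic balance rearranged: |∂P/∂n| = f ρ V_g
|∂P/∂n| = 1.39×10⁻⁴ × 0.802 × 52.0 = 5.78×10⁻³ Pa/m
Isobar spacing: Δn = ΔP/|∂P/∂n| = 800 Pa / 5.78×10⁻³ Pa/m = 138340 m ≈ 140 km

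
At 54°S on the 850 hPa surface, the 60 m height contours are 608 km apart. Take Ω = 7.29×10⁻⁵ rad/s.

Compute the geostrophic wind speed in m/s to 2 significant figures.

8.2 m/s

Coriolis parameter at 54°S:
f = 2Ω sin φ = 2 × 7.29×10⁻⁵ × sin 54° = 1.18×10⁻⁴ s⁻¹
Height gradient: |∂Z/∂n| = 60 m / 608000 m = 9.87×10⁻⁵
On a pressure surface, geostrophic balance gives V_g = (g/f)|∂Z/∂n|:
V_g = 9.81 × 9.87×10⁻⁵ / 1.18×10⁻⁴ = 8.21 m/s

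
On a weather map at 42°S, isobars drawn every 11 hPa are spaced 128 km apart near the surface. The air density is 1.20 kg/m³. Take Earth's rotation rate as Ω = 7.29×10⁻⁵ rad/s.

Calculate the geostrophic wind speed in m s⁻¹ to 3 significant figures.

73.4 m s⁻¹

Coriolis parameter at 42°S:
f = 2Ω sin φ = 2 × 7.29×10⁻⁵ × sin 42° = 9.76×10⁻⁵ s⁻¹
Pressure gradient: |∂P/∂n| = 1100 Pa / 128000 m = 8.59×10⁻³ Pa/m
Geostrophic balance (pressure-gradient force = Coriolis force):
V_g = (1/(fρ)) |∂P/∂n| = 8.59×10⁻³ / (9.76×10⁻⁵ × 1.20) = 73.4 m/s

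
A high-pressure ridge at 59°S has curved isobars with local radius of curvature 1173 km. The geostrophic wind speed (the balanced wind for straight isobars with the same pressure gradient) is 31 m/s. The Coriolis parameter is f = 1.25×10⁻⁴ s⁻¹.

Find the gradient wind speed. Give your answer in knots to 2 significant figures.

87 knots

Around a high, pressure-gradient force acts outward with centrifugal, so Coriolis balances both:
fV = (1/ρ)|∂P/∂n| + V²/R  →  V² − fR·V + fR·V_g = 0
With fR = 1.25×10⁻⁴ × 1173×10³ m = 147 m/s:
V = [fR − √((fR)² − 4 fR V_g)]/2 = [147 − √(147² − 4×147×31)]/2 = 44.5 m/s
Supergeostrophic (V > V_g = 31 m/s), as expected around a high.
Converting: 44.5 m/s × 1.944 = 87 knots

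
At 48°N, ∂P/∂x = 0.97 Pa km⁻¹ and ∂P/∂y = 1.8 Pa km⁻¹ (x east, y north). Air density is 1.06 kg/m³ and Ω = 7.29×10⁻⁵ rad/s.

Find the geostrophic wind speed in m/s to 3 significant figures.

17.8 m/s

Coriolis parameter at 48°N:
f = 2Ω sin φ = 2 × 7.29×10⁻⁵ × sin 48° = 1.08×10⁻⁴ s⁻¹
Component geostrophic relations (x east, y north):
u_g = −(1/(fρ)) ∂P/∂y,  v_g = (1/(fρ)) ∂P/∂x
u_g = −(1.8×10⁻³)/(1.08×10⁻⁴ × 1.06) = −15.7 m/s;  v_g = (0.97×10⁻³)/(1.08×10⁻⁴ × 1.06) = 8.45 m/s
|V_g| = √(u_g² + v_g²) = 17.8 m/s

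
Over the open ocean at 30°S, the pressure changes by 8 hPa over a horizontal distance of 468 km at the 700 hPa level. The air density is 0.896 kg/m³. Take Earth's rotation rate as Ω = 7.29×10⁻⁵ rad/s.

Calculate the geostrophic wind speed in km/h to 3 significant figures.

Coriolis parameter at 30°S:
f = 2Ω sin φ = 2 × 7.29×10⁻⁵ × sin 30° = 7.29×10⁻⁵ s⁻¹
Pressure gradient: |∂P/∂n| = 800 Pa / 468000 m = 1.71×10⁻³ Pa/m
Geostrophic balance (pressure-gradient force = Coriolis force):
V_g = (1/(fρ)) |∂P/∂n| = 1.71×10⁻³ / (7.29×10⁻⁵ × 0.896) = 26.2 m/s
Converting: 26.2 m/s × 3.6 = 94.2 km/h

94.2 km/h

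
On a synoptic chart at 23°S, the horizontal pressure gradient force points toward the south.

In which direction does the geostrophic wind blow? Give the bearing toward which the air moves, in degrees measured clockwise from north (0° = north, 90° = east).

090°

The pressure-gradient force points toward the south (bearing 180°).
Geostrophic balance: in the Southern Hemisphere the Coriolis force deflects motion to the left, so the geostrophic wind blows 90° to the left of the pressure-gradient force (low pressure on the right).
Rotating 180° by 90° counterclockwise gives 090° — the wind blows toward the east.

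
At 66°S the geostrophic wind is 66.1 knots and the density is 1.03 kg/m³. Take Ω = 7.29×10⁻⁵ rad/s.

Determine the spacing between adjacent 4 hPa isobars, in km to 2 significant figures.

Coriolis parameter at 66°S:
f = 2Ω sin φ = 2 × 7.29×10⁻⁵ × sin 66° = 1.33×10⁻⁴ s⁻¹
Wind speed in SI: 66.1 knots = 34.0 m/s
Geostrophic balance rearranged: |∂P/∂n| = f ρ V_g
|∂P/∂n| = 1.33×10⁻⁴ × 1.03 × 34.0 = 4.67×10⁻³ Pa/m
Isobar spacing: Δn = ΔP/|∂P/∂n| = 400 Pa / 4.67×10⁻³ Pa/m = 85742 m ≈ 86 km

86 km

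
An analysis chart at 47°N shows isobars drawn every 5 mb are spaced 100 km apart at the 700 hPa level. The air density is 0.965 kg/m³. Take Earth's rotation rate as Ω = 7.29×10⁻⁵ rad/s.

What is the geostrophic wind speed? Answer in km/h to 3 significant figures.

175 km/h

Coriolis parameter at 47°N:
f = 2Ω sin φ = 2 × 7.29×10⁻⁵ × sin 47° = 1.07×10⁻⁴ s⁻¹
Pressure gradient: |∂P/∂n| = 500 Pa / 100000 m = 5.00×10⁻³ Pa/m
Geostrophic balance (pressure-gradient force = Coriolis force):
V_g = (1/(fρ)) |∂P/∂n| = 5.00×10⁻³ / (1.07×10⁻⁴ × 0.965) = 48.6 m/s
Converting: 48.6 m/s × 3.6 = 175 km/h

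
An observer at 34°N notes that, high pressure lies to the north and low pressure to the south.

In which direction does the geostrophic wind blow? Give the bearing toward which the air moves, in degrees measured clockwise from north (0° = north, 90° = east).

The pressure-gradient force points toward the south (bearing 180°).
Geostrophic balance: in the Northern Hemisphere the Coriolis force deflects motion to the right, so the geostrophic wind blows 90° to the right of the pressure-gradient force (low pressure on the left).
Rotating 180° by 90° clockwise gives 270° — the wind blows toward the west.

270°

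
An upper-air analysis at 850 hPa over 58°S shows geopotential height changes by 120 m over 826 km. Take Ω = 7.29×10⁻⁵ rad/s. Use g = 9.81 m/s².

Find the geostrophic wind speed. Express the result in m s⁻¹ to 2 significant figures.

Coriolis parameter at 58°S:
f = 2Ω sin φ = 2 × 7.29×10⁻⁵ × sin 58° = 1.24×10⁻⁴ s⁻¹
Height gradient: |∂Z/∂n| = 120 m / 826000 m = 1.45×10⁻⁴
On a pressure surface, geostrophic balance gives V_g = (g/f)|∂Z/∂n|:
V_g = 9.81 × 1.45×10⁻⁴ / 1.24×10⁻⁴ = 11.5 m/s

12 m s⁻¹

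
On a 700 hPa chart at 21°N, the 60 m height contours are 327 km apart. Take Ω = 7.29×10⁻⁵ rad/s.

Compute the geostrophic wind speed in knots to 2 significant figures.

Coriolis parameter at 21°N:
f = 2Ω sin φ = 2 × 7.29×10⁻⁵ × sin 21° = 5.23×10⁻⁵ s⁻¹
Height gradient: |∂Z/∂n| = 60 m / 327000 m = 1.83×10⁻⁴
On a pressure surface, geostrophic balance gives V_g = (g/f)|∂Z/∂n|:
V_g = 9.81 × 1.83×10⁻⁴ / 5.23×10⁻⁵ = 34.4 m/s
Converting: 34.4 m/s × 1.944 = 67 knots

67 knots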